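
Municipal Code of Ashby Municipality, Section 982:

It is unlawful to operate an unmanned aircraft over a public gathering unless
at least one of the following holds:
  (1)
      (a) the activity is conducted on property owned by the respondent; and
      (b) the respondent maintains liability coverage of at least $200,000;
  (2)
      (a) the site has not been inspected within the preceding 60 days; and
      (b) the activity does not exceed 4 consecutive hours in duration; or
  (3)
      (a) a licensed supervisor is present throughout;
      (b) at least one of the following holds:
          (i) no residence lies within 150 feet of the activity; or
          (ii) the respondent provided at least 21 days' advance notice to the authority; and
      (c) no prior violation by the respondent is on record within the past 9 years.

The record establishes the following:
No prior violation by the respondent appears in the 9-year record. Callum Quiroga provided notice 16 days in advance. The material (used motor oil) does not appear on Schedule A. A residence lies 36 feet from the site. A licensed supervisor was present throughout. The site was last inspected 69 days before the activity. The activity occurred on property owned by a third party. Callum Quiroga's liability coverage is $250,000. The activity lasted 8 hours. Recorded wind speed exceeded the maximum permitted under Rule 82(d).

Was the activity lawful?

(a) own property — not met.
(b) coverage ≥ $200,000 — holds.
(1) = F AND T = false.
(a) not (site inspected) — met.
(b) ≤ 4 hrs duration — not met.
(2): T AND F → false.
(a) supervisor present — satisfied.
(i) no residence in 150 ft — fails.
(ii) ≥21 days' notice — not met.
(b): F OR F → false.
(c) no prior violation — holds.
(3) = T AND F AND T = false.
So Overall is not satisfied (F OR F OR F).

No — unlawful.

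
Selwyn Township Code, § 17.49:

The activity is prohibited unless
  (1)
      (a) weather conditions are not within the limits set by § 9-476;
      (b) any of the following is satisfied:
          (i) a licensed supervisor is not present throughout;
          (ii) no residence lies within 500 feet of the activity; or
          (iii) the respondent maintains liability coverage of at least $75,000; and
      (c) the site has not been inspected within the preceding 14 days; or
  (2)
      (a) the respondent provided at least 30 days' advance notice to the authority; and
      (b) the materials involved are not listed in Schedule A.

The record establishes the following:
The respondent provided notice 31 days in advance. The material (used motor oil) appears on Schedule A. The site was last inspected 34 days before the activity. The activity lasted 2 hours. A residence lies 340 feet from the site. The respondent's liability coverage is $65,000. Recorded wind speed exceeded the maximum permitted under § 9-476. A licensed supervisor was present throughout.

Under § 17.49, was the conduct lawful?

(a) not (weather ok) — satisfied.
(i) not (supervisor present) — not met.
(ii) no residence in 500 ft — not satisfied.
(iii) coverage ≥ $75,000 — not satisfied.
(b) = F OR F OR F = false.
(c) not (site inspected) — holds.
So (1) is not satisfied (T AND F AND T).
(a) ≥30 days' notice — met.
(b) not (Schedule A material) — fails.
So (2) is not satisfied (T AND F).
Overall: F OR F → false.

No — unlawful.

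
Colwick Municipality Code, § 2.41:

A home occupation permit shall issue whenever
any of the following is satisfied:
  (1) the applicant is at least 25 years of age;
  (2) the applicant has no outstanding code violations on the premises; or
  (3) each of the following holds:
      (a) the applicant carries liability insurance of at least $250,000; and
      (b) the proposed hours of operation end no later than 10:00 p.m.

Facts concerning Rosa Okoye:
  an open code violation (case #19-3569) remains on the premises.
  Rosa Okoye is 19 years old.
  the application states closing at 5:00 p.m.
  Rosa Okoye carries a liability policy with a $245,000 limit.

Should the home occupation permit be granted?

No — denied.

(1) age ≥ 25 — not satisfied.
(2) no code violations — not satisfied.
(a) insurance ≥ $250,000 — not satisfied.
(b) closes by 10 p.m. — met.
(3): F AND T → false.
So Overall is not satisfied (F OR F OR F).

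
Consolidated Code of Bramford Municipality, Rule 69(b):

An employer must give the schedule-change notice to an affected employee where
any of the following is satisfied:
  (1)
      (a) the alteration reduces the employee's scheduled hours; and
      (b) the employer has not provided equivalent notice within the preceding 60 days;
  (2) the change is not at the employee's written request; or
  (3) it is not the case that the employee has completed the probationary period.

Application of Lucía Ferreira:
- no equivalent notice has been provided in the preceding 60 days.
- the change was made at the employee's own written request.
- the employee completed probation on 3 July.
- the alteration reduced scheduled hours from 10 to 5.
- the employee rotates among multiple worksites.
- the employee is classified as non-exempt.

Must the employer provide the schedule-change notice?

(a) hours reduced — holds.
(b) no recent notice — satisfied.
(1): T AND T → true.
(2) not employee-requested — not satisfied.
(3) not (past probation) — not satisfied.
Overall: T OR F OR F → true.

Yes — required.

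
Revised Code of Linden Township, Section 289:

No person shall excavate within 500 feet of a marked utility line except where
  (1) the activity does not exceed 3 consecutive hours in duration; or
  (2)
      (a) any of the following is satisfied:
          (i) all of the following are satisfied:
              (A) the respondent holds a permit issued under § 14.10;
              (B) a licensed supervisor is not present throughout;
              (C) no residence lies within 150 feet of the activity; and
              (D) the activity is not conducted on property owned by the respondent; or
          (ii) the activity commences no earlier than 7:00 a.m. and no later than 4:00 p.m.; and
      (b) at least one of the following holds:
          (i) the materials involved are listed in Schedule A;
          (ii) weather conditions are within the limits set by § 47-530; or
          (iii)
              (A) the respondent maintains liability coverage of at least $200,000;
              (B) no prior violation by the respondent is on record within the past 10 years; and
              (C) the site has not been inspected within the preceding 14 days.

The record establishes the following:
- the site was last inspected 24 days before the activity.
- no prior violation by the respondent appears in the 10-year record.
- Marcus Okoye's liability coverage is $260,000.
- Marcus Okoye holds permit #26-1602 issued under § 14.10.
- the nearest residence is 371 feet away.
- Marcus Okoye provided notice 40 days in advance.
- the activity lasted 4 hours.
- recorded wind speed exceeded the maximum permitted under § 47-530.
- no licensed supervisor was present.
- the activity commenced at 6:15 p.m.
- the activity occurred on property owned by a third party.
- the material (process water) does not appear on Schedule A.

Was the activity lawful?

Yes — lawful.

(1) ≤ 3 hrs duration — not met.
(A) holds permit — holds.
(B) not (supervisor present) — holds.
(C) no residence in 150 ft — holds.
(D) not (own property) — holds.
So (i) is satisfied (T AND T AND T AND T).
(ii) start within hours — not met.
(a) = T OR F = true.
(i) Schedule A material — not met.
(ii) weather ok — not met.
(A) coverage ≥ $200,000 — holds.
(B) no prior violation — holds.
(C) not (site inspected) — satisfied.
(iii): T AND T AND T → true.
(b): F OR F OR T → true.
So (2) is satisfied (T AND T).
So Overall is satisfied (F OR T).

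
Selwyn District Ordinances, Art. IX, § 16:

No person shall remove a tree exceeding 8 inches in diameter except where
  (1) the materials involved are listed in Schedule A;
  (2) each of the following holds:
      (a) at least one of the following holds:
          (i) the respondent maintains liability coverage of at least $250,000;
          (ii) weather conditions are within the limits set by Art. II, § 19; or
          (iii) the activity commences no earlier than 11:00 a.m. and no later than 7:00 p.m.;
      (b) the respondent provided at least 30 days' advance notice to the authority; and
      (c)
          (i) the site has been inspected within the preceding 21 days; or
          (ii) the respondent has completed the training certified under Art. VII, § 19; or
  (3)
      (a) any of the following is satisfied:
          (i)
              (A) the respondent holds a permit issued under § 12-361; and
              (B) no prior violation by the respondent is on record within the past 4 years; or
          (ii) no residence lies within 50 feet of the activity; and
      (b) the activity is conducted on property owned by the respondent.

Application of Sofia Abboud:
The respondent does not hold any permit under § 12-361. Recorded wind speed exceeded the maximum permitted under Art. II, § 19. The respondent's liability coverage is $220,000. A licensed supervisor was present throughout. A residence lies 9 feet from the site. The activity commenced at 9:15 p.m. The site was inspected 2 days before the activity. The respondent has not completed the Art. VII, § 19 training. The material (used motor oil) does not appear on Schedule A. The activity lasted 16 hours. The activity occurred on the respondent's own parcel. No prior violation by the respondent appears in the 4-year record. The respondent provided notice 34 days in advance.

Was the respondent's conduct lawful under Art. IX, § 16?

(1) Schedule A material — fails.
(i) coverage ≥ $250,000 — not met.
(ii) weather ok — not met.
(iii) start within hours — fails.
(a): F OR F OR F → false.
(b) ≥30 days' notice — met.
(i) site inspected — satisfied.
(ii) training certified — fails.
So (c) is satisfied (T OR F).
(2) = F AND T AND T = false.
(A) holds permit — not met.
(B) no prior violation — satisfied.
(i) = F AND T = false.
(ii) no residence in 50 ft — not satisfied.
So (a) is not satisfied (F OR F).
(b) own property — met.
(3): F AND T → false.
So Overall is not satisfied (F OR F OR F).

No — unlawful.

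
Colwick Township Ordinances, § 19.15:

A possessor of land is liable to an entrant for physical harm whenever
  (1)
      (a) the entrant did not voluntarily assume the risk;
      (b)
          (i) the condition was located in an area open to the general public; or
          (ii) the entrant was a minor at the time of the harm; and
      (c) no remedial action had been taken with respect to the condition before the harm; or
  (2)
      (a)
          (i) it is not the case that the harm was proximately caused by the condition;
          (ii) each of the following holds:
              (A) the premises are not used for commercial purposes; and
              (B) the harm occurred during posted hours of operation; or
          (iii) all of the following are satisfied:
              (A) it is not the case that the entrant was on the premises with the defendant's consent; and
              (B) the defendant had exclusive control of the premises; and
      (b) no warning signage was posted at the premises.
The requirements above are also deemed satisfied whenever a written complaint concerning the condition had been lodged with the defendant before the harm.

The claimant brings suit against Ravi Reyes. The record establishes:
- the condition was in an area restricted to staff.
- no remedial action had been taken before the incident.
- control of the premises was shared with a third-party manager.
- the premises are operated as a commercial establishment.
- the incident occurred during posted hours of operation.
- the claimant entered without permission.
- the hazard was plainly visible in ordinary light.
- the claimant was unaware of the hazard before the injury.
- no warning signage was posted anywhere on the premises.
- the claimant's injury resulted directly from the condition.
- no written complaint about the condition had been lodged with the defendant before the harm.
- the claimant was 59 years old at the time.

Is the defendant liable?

No — not liable.

(a) no assumed risk — holds.
(i) public area — not met.
(ii) entrant a minor — fails.
(b): F OR F → false.
(c) no remedial action — holds.
(1): T AND F AND T → false.
(i) not (proximate cause) — not satisfied.
(A) not (commercial use) — not satisfied.
(B) during posted hours — holds.
(ii): F AND T → false.
(A) not (consent to enter) — satisfied.
(B) exclusive control — fails.
So (iii) is not satisfied (T AND F).
(a): F OR F OR F → false.
(b) no signage posted — holds.
(2): F AND T → false.
Overall: F OR F → false.
Exception (complaint lodged) — not satisfied.
Result: main false OR exception false → false.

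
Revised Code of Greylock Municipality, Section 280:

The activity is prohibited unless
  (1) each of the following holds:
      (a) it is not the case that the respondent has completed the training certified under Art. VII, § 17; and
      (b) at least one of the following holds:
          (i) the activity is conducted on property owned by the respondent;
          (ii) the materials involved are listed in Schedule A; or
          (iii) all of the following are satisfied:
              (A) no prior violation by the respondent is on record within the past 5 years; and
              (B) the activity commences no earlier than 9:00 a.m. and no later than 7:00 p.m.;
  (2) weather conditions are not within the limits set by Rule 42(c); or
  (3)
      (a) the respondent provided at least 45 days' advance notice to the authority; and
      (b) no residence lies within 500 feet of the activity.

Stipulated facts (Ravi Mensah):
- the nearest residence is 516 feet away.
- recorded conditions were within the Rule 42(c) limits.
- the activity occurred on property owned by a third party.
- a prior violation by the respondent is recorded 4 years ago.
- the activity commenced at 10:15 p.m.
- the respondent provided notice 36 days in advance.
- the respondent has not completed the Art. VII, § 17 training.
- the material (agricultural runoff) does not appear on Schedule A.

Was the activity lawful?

No — unlawful.

(a) not (training certified) — met.
(i) own property — not satisfied.
(ii) Schedule A material — not met.
(A) no prior violation — fails.
(B) start within hours — not satisfied.
(iii) = F AND F = false.
(b) = F OR F OR F = false.
(1) = T AND F = false.
(2) not (weather ok) — not satisfied.
(a) ≥45 days' notice — fails.
(b) no residence in 500 ft — met.
(3) = F AND T = false.
Overall = F OR F OR F = false.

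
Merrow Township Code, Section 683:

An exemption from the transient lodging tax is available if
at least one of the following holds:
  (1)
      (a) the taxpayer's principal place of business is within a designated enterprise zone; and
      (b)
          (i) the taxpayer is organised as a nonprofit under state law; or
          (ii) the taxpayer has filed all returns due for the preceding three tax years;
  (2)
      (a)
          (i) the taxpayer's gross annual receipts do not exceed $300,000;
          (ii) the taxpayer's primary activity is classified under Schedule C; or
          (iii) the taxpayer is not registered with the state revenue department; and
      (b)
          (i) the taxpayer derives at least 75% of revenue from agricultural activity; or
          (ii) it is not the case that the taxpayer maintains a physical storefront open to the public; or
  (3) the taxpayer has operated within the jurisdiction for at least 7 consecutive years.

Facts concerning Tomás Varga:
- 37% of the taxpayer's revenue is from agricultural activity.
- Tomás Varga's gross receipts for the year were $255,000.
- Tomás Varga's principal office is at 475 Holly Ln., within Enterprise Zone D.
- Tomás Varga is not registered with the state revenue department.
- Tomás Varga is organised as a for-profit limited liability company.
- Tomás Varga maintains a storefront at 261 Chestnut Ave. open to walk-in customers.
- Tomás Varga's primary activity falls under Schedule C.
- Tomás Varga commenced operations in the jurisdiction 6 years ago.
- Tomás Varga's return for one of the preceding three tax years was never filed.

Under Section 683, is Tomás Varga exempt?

No — not exempt.

(a) in enterprise zone — satisfied.
(i) nonprofit — not met.
(ii) returns current — fails.
(b) = F OR F = false.
(1): T AND F → false.
(i) receipts ≤ $300,000 — satisfied.
(ii) Schedule C activity — met.
(iii) not (state-registered) — met.
So (a) is satisfied (T OR T OR T).
(i) ≥75% agricultural — not satisfied.
(ii) not (has storefront) — fails.
(b) = F OR F = false.
(2) = T AND F = false.
(3) ≥ 7 yrs in jurisdiction — not met.
Overall = F OR F OR F = false.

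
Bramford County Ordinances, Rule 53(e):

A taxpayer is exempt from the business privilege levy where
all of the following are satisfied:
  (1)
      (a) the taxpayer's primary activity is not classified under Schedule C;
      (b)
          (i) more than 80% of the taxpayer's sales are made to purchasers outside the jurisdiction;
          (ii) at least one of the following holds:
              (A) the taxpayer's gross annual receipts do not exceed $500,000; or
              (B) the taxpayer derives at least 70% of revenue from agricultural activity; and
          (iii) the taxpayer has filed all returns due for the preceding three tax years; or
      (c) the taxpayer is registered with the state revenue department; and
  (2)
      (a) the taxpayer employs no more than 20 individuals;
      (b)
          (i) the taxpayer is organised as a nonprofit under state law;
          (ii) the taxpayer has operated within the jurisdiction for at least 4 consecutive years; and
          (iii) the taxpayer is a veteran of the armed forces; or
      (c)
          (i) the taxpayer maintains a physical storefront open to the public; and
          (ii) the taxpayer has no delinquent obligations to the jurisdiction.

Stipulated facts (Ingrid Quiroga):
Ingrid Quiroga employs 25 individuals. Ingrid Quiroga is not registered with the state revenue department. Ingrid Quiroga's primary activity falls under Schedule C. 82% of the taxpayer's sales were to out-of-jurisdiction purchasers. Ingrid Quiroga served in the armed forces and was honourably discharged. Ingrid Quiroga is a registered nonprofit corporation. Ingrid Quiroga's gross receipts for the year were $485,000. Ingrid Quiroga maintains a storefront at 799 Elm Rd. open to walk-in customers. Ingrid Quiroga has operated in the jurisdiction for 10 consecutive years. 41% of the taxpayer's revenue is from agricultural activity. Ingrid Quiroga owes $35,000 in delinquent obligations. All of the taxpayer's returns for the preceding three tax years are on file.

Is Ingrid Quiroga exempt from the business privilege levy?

Yes — exempt.

(a) not (Schedule C activity) — not satisfied.
(i) >80% out-of-jur. sales — holds.
(A) receipts ≤ $500,000 — satisfied.
(B) ≥70% agricultural — fails.
(ii): T OR F → true.
(iii) returns current — holds.
(b): T AND T AND T → true.
(c) state-registered — fails.
(1): F OR T OR F → true.
(a) ≤ 20 employees — not satisfied.
(i) nonprofit — holds.
(ii) ≥ 4 yrs in jurisdiction — satisfied.
(iii) veteran — holds.
(b): T AND T AND T → true.
(i) has storefront — holds.
(ii) no delinquency — not met.
(c): T AND F → false.
(2): F OR T OR F → true.
Overall: T AND T → true.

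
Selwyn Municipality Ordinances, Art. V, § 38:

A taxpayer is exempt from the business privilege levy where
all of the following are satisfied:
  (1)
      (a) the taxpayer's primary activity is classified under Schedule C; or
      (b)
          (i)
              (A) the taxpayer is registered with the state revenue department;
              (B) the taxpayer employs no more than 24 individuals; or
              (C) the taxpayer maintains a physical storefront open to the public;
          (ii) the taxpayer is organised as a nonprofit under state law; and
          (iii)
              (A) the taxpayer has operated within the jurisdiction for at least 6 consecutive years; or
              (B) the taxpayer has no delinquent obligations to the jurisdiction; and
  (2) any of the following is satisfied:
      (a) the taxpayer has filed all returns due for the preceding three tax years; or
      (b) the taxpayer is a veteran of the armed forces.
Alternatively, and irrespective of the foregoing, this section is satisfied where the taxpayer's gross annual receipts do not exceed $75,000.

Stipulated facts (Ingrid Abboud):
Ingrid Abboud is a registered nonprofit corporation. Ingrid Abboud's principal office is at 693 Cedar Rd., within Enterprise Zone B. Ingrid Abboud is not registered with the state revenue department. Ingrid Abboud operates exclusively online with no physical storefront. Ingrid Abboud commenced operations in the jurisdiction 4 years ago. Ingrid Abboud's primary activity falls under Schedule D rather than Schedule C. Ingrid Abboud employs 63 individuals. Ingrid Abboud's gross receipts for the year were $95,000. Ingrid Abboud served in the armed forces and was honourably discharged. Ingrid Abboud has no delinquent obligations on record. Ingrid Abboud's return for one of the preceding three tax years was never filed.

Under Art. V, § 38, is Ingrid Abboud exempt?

No — not exempt.

(a) Schedule C activity — not satisfied.
(A) state-registered — not satisfied.
(B) ≤ 24 employees — not met.
(C) has storefront — not met.
So (i) is not satisfied (F OR F OR F).
(ii) nonprofit — holds.
(A) ≥ 6 yrs in jurisdiction — not met.
(B) no delinquency — met.
(iii): F OR T → true.
(b): F AND T AND T → false.
So (1) is not satisfied (F OR F).
(a) returns current — fails.
(b) veteran — satisfied.
(2): F OR T → true.
Overall: F AND T → false.
Exception (receipts ≤ $75,000) — not satisfied.
Result: main false OR exception false → false.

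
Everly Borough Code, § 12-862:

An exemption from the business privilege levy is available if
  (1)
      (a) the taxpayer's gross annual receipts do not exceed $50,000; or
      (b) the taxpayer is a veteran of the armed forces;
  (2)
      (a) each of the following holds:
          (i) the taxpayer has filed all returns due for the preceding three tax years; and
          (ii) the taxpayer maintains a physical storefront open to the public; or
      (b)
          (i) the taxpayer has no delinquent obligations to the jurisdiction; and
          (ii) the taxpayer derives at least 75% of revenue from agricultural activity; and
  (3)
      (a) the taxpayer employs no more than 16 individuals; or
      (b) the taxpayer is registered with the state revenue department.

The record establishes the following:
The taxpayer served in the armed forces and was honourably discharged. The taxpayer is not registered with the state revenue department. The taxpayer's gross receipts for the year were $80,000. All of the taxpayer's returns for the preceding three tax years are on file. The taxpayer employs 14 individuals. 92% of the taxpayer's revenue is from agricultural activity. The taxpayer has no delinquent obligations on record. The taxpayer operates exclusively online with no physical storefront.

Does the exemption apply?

(a) receipts ≤ $50,000 — fails.
(b) veteran — holds.
(1): F OR T → true.
(i) returns current — holds.
(ii) has storefront — fails.
(a): T AND F → false.
(i) no delinquency — holds.
(ii) ≥75% agricultural — satisfied.
So (b) is satisfied (T AND T).
So (2) is satisfied (F OR T).
(a) ≤ 16 employees — holds.
(b) state-registered — not met.
(3) = T OR F = true.
Overall: T AND T AND T → true.

Yes — exempt.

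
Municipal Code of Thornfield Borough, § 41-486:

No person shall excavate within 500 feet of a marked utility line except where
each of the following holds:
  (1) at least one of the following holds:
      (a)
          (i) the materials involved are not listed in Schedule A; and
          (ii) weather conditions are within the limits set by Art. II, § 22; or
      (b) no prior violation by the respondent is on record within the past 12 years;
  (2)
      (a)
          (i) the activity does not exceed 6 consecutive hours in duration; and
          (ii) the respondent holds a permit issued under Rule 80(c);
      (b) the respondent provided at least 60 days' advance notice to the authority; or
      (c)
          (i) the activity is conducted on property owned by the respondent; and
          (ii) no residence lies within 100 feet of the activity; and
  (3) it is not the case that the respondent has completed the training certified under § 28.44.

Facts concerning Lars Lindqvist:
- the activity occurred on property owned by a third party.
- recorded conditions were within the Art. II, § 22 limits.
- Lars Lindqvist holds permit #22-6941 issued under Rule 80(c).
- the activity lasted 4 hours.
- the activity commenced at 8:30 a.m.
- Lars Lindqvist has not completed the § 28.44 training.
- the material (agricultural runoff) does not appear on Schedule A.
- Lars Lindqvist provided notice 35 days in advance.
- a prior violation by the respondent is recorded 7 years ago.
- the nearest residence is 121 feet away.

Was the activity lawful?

(i) not (Schedule A material) — holds.
(ii) weather ok — satisfied.
So (a) is satisfied (T AND T).
(b) no prior violation — fails.
(1): T OR F → true.
(i) ≤ 6 hrs duration — holds.
(ii) holds permit — holds.
(a) = T AND T = true.
(b) ≥60 days' notice — fails.
(i) own property — fails.
(ii) no residence in 100 ft — satisfied.
(c): F AND T → false.
So (2) is satisfied (T OR F OR F).
(3) not (training certified) — holds.
Overall = T AND T AND T = true.

Yes — lawful.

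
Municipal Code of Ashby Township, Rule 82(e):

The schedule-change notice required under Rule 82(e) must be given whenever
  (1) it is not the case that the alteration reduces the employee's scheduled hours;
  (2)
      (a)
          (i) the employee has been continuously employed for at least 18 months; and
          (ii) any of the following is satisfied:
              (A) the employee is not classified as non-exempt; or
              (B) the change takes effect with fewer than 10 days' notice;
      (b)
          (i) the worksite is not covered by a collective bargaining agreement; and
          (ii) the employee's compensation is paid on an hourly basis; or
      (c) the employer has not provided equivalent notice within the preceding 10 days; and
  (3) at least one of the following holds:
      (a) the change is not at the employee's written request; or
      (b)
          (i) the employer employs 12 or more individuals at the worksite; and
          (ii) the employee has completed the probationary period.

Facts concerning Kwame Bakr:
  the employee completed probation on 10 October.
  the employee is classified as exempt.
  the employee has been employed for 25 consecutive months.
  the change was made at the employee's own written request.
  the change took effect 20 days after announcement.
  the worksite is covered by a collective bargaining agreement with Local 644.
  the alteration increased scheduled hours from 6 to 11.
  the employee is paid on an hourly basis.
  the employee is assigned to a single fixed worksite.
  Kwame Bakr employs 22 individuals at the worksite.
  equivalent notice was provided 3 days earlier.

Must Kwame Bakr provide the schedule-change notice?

(1) not (hours reduced) — holds.
(i) tenure ≥ 18 mo. — holds.
(A) not (non-exempt) — satisfied.
(B) < 10 days' notice — not satisfied.
(ii): T OR F → true.
(a): T AND T → true.
(i) no CBA — not satisfied.
(ii) hourly-paid — holds.
(b): F AND T → false.
(c) no recent notice — not met.
So (2) is satisfied (T OR F OR F).
(a) not employee-requested — not satisfied.
(i) ≥ 12 at site — holds.
(ii) past probation — satisfied.
(b): T AND T → true.
(3) = F OR T = true.
Overall: T AND T AND T → true.

Yes — required.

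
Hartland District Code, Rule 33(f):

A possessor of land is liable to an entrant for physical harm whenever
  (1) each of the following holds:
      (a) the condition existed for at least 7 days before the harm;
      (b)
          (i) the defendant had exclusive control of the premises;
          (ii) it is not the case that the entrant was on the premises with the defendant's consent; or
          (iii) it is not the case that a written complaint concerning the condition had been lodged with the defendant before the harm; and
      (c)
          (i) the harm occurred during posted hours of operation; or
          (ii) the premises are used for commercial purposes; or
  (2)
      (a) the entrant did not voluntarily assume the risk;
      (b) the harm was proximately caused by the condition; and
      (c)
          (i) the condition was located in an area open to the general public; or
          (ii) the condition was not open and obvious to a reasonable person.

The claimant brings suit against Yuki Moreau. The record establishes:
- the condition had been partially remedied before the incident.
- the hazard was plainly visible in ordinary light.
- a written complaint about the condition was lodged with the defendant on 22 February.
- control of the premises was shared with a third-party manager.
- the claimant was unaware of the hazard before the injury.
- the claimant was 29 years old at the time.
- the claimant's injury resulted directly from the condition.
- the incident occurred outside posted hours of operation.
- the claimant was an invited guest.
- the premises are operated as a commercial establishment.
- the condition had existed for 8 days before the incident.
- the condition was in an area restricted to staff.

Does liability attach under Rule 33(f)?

(a) condition ≥7 days old — satisfied.
(i) exclusive control — not met.
(ii) not (consent to enter) — not met.
(iii) not (complaint lodged) — fails.
(b) = F OR F OR F = false.
(i) during posted hours — fails.
(ii) commercial use — holds.
(c) = F OR T = true.
So (1) is not satisfied (T AND F AND T).
(a) no assumed risk — satisfied.
(b) proximate cause — satisfied.
(i) public area — fails.
(ii) not open/obvious — fails.
So (c) is not satisfied (F OR F).
So (2) is not satisfied (T AND T AND F).
Overall = F OR F = false.

No — not liable.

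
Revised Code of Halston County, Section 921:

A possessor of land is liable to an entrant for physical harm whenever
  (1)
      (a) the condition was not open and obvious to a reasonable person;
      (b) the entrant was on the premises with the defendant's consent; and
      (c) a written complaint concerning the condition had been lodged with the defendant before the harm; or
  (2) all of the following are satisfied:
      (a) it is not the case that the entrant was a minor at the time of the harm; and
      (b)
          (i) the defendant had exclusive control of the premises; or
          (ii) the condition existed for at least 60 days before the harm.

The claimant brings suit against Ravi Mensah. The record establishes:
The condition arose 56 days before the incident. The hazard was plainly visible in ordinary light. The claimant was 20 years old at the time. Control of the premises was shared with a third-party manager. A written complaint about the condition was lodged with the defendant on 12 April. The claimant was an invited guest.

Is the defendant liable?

No — not liable.

(a) not open/obvious — not satisfied.
(b) consent to enter — holds.
(c) complaint lodged — holds.
(1): F AND T AND T → false.
(a) not (entrant a minor) — satisfied.
(i) exclusive control — not met.
(ii) condition ≥60 days old — not satisfied.
(b): F OR F → false.
(2) = T AND F = false.
Overall: F OR F → false.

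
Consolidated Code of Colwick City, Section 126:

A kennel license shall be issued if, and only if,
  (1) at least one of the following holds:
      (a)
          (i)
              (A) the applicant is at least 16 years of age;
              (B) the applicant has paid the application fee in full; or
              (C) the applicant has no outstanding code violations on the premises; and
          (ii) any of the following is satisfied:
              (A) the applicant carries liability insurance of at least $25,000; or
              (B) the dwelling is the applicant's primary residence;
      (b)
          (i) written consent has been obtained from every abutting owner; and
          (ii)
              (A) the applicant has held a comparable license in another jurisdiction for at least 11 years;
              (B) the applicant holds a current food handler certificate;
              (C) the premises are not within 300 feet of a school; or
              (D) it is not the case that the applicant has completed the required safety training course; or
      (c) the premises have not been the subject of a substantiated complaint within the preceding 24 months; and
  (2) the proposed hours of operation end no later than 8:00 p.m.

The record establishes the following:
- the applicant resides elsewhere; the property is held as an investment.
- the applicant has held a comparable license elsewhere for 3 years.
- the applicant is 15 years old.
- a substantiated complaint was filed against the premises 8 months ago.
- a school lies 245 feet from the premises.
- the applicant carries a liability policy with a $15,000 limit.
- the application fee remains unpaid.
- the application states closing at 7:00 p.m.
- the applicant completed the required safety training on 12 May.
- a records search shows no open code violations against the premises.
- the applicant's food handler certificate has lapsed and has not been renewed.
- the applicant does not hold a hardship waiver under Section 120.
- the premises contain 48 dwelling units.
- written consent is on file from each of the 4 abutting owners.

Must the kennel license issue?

No — denied.

(A) age ≥ 16 — not met.
(B) fee paid — not met.
(C) no code violations — met.
So (i) is satisfied (F OR F OR T).
(A) insurance ≥ $25,000 — fails.
(B) primary residence — not met.
(ii) = F OR F = false.
(a) = T AND F = false.
(i) all abutters consent — holds.
(A) prior license ≥ 11 yr — fails.
(B) food handler cert. — fails.
(C) ≥300 ft from school — not satisfied.
(D) not (safety training) — not satisfied.
(ii): F OR F OR F OR F → false.
So (b) is not satisfied (T AND F).
(c) no complaint in 24 mo. — not met.
So (1) is not satisfied (F OR F OR F).
(2) closes by 8 p.m. — holds.
Overall: F AND T → false.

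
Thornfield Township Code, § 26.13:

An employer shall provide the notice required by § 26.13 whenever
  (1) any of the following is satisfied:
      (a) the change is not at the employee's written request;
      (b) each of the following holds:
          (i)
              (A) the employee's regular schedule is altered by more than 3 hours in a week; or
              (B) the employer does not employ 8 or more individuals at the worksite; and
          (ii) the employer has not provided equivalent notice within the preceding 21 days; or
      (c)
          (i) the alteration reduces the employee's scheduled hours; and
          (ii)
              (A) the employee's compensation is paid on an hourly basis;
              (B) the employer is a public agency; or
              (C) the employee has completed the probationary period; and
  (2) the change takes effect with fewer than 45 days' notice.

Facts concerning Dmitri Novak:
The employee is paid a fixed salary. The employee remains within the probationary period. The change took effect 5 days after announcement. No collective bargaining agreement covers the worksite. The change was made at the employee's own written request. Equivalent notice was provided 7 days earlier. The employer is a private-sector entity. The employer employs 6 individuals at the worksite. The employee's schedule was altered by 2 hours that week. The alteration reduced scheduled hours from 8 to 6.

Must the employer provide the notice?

No — not required.

(a) not employee-requested — not satisfied.
(A) schedule shift > 3h — fails.
(B) not (≥ 8 at site) — met.
(i) = F OR T = true.
(ii) no recent notice — not satisfied.
(b): T AND F → false.
(i) hours reduced — met.
(A) hourly-paid — not satisfied.
(B) public agency — fails.
(C) past probation — not met.
(ii): F OR F OR F → false.
(c): T AND F → false.
(1) = F OR F OR F = false.
(2) < 45 days' notice — satisfied.
Overall = F AND T = false.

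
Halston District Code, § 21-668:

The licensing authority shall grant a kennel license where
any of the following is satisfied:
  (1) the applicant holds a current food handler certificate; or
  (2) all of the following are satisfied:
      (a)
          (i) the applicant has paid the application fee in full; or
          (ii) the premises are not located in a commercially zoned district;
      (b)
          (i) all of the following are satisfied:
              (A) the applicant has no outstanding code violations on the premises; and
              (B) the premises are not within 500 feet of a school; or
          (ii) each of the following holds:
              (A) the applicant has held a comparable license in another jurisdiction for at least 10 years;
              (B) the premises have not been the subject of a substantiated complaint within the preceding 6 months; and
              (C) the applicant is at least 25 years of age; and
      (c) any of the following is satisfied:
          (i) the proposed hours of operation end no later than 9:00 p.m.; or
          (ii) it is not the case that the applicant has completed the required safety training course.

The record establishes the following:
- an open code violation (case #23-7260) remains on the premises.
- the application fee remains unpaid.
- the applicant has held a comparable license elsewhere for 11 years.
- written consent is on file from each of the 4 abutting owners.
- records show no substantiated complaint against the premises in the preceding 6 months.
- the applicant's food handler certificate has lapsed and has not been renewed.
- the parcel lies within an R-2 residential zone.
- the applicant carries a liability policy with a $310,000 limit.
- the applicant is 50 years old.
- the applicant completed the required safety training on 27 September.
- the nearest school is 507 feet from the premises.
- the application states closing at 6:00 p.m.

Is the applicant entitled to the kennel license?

(1) food handler cert. — not satisfied.
(i) fee paid — not met.
(ii) not (commercially zoned) — holds.
(a): F OR T → true.
(A) no code violations — not satisfied.
(B) ≥500 ft from school — satisfied.
(i): F AND T → false.
(A) prior license ≥ 10 yr — satisfied.
(B) no complaint in 6 mo. — met.
(C) age ≥ 25 — satisfied.
(ii): T AND T AND T → true.
So (b) is satisfied (F OR T).
(i) closes by 9 p.m. — holds.
(ii) not (safety training) — fails.
So (c) is satisfied (T OR F).
So (2) is satisfied (T AND T AND T).
So Overall is satisfied (F OR T).

Yes — granted.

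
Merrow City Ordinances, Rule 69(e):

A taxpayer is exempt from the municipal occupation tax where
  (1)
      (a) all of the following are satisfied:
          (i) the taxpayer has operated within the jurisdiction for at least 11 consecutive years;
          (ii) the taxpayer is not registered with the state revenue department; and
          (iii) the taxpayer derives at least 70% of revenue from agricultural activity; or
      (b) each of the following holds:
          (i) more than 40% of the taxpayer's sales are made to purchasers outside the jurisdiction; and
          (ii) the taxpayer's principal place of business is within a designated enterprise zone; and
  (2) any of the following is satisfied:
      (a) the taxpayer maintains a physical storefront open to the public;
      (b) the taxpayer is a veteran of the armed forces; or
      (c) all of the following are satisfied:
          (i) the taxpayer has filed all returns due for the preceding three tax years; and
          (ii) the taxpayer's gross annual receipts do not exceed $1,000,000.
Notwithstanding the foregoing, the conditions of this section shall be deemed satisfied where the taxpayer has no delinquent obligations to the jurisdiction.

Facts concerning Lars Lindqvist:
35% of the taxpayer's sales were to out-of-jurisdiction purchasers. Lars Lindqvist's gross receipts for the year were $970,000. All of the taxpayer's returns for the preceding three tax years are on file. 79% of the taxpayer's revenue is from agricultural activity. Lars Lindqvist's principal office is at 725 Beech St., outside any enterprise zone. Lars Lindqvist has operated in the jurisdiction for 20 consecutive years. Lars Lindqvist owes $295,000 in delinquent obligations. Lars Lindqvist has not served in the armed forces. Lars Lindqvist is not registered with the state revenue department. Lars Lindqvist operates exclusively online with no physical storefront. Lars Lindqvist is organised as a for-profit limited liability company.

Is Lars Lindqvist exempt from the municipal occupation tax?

Yes — exempt.

(i) ≥ 11 yrs in jurisdiction — satisfied.
(ii) not (state-registered) — satisfied.
(iii) ≥70% agricultural — satisfied.
(a) = T AND T AND T = true.
(i) >40% out-of-jur. sales — fails.
(ii) in enterprise zone — fails.
So (b) is not satisfied (F AND F).
(1) = T OR F = true.
(a) has storefront — not satisfied.
(b) veteran — not satisfied.
(i) returns current — holds.
(ii) receipts ≤ $1,000,000 — satisfied.
(c) = T AND T = true.
(2) = F OR F OR T = true.
Overall: T AND T → true.
Exception (no delinquency) — not satisfied.
Result: main true OR exception false → true.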